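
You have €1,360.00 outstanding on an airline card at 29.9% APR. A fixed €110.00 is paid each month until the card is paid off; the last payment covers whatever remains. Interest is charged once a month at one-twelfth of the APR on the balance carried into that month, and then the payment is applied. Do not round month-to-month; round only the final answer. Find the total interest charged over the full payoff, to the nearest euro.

€286

Monthly rate r = 29.9%/12 = 2.49167% = 0.0249167.
Payoff takes n = ⌈−ln(1 − rB₀/P)/ln(1+r)⌉ = ⌈14.963⌉ = 15 payments; the last is €105.97.
Total paid = 14·€110.00 + €105.97 = €1,645.97.
Total interest = total paid − principal = €1,645.97 − €1,360.00 = €285.97.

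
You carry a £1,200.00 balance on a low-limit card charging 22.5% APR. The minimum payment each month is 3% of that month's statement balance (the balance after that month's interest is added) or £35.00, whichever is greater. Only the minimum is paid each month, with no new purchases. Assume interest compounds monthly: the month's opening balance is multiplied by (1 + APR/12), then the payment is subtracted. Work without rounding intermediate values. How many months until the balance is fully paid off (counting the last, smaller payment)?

Monthly rate r = 22.5%/12 = 1.875% = 0.01875.
While 3% of the post-interest balance exceeds £35.00, each month B ← (B·(1+r))·(1 − 0.03), i.e. B shrinks by the factor (1+r)·0.97 = 0.98819.
This holds for months 1–4. Entering month 5 the balance is £1,144.30; 3% of the post-interest balance is now below £35.00, so the flat £35.00 minimum applies from here.
From month 5 a fixed £35.00 at rate r clears £1,144.30 in 52 more payments. Total: 4 + 52 = 56 months.

56 months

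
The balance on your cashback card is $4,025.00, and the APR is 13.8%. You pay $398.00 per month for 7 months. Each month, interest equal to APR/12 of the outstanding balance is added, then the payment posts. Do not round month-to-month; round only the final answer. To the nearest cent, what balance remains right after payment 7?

Monthly rate r = 13.8%/12 = 1.15% = 0.0115.
Each month: B ← B·(1+r) − $398.00.
Month 1: interest $46.29; balance after payment $3,673.29.
Month 2: interest $42.24; balance after payment $3,317.53.
Month 3: interest $38.15; balance after payment $2,957.68.
Month 4: interest $34.01; balance after payment $2,593.70.
Month 5: interest $29.83; balance after payment $2,225.52.
Month 6: interest $25.59; balance after payment $1,853.12.
Month 7: interest $21.31; balance after payment $1,476.43.

$1,476.43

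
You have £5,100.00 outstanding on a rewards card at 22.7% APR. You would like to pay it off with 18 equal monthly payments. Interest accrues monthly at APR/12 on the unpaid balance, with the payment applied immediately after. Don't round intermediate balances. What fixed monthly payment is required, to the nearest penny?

Monthly rate r = 22.7%/12 = 1.89167% = 0.0189167.
Level-payment amortization: P = B₀·r / (1 − (1+r)^(−n)) = 5100.00·0.0189167 / (1 − 1.01892^(−18)).
Denominator 1 − (1+r)^(−18) = 0.286319207.
P = 96.475 / 0.286319207 ≈ 336.95.

£336.95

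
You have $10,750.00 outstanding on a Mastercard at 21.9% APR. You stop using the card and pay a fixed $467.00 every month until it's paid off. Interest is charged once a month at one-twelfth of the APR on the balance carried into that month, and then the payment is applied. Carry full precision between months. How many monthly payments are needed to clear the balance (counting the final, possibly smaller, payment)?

Monthly rate r = 21.9%/12 = 1.825% = 0.01825.
Recurrence: B ← B·(1+r) − $467.00.
Month 1: interest $196.19; balance after payment $10,479.19.
Month 2: interest $191.25; balance after payment $10,203.43.
Closed form: n = −ln(1 − rB₀/P)/ln(1+r) = −ln(0.5799)/ln(1.01825) ≈ 30.129, so the balance reaches zero during payment 31.

31 months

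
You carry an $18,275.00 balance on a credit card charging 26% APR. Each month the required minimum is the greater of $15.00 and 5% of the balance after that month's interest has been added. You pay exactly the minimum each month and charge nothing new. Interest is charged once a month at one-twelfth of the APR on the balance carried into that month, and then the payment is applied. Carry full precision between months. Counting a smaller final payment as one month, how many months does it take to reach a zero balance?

165 months

Monthly rate r = 26%/12 = 2.16667% = 0.0216667.
While 5% of the post-interest balance exceeds $15.00, each month B ← (B·(1+r))·(1 − 0.05), i.e. B shrinks by the factor (1+r)·0.95 = 0.97058.
This holds for months 1–139. Entering month 140 the balance is $288.02; 5% of the post-interest balance is now below $15.00, so the flat $15.00 minimum applies from here.
From month 140 a fixed $15.00 at rate r clears $288.02 in 26 more payments. Total: 139 + 26 = 165 months.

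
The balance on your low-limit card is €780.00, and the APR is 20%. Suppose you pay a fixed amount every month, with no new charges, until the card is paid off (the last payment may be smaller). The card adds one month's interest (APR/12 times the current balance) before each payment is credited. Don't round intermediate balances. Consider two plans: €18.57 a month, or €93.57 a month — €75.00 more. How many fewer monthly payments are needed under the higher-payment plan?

63 fewer payments

Monthly rate r = 20%/12 = 1.66667% = 0.0166667.
At €18.57/mo: n = ⌈−ln(1 − rB₀/P)/ln(1+r)⌉ = 73 payments (last €15.80); total interest = total paid − €780.00 = €572.84.
At €93.57/mo: 10 payments (last €4.68); total interest €66.81.
Payments saved = 73 − 10 = 63.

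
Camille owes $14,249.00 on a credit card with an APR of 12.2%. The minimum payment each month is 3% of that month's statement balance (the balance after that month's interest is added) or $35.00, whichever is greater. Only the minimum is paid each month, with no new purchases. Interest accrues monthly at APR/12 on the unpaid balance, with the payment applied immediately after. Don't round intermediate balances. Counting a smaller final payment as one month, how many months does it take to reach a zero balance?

164 months

Monthly rate r = 12.2%/12 = 1.01667% = 0.0101667.
While 3% of the post-interest balance exceeds $35.00, each month B ← (B·(1+r))·(1 − 0.03), i.e. B shrinks by the factor (1+r)·0.97 = 0.97986.
This holds for months 1–124. Entering month 125 the balance is $1,143.45; 3% of the post-interest balance is now below $35.00, so the flat $35.00 minimum applies from here.
From month 125 a fixed $35.00 at rate r clears $1,143.45 in 40 more payments. Total: 124 + 40 = 164 months.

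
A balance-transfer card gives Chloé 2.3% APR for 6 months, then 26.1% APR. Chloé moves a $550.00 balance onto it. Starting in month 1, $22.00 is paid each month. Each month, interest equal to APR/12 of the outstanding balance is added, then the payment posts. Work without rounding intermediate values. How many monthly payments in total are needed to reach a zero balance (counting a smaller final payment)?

Promo months 1–6 at r₀ = 2.3%/12 = 0.00191667; months 7+ at r₁ = 26.1%/12 = 0.02175.
After month 6: iterate B ← B·(1+r₀) − $22.00 for 6 months → $423.72.
Then at r₁ with $22.00/mo: n₂ = −ln(1 − r₁·B/P)/ln(1+r₁) ≈ 25.23 → 26 more payments.

32 payments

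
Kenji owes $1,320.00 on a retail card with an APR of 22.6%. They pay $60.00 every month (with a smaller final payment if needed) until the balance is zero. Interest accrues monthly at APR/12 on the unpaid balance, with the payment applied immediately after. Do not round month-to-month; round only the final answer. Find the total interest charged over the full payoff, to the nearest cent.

Monthly rate r = 22.6%/12 = 1.88333% = 0.0188333.
Payoff takes n = ⌈−ln(1 − rB₀/P)/ln(1+r)⌉ = ⌈28.674⌉ = 29 payments; the last is $40.56.
Total paid = 28·$60.00 + $40.56 = $1,720.56.
Total interest = total paid − principal = $1,720.56 − $1,320.00 = $400.56.

$400.56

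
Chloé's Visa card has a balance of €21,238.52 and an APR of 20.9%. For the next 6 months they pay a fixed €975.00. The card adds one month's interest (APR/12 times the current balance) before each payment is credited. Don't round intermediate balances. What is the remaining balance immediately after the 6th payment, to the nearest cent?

€17,446.14

Monthly rate r = 20.9%/12 = 1.74167% = 0.0174167.
Each month: B ← B·(1+r) − €975.00.
Month 1: interest €369.90; balance after payment €20,633.42.
Month 2: interest €359.37; balance after payment €20,017.79.
Month 3: interest €348.64; balance after payment €19,391.43.
Month 4: interest €337.73; balance after payment €18,754.17.
Month 5: interest €326.64; balance after payment €18,105.80.
Month 6: interest €315.34; balance after payment €17,446.14.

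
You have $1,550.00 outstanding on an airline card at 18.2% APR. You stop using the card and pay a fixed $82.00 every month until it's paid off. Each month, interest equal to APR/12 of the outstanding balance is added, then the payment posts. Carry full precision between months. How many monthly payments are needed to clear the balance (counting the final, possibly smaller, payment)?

23 payments

Monthly rate r = 18.2%/12 = 1.51667% = 0.0151667.
Recurrence: B ← B·(1+r) − $82.00.
Month 1: interest $23.51; balance after payment $1,491.51.
Month 2: interest $22.62; balance after payment $1,432.13.
Closed form: n = −ln(1 − rB₀/P)/ln(1+r) = −ln(0.71331)/ln(1.01517) ≈ 22.443, so the balance reaches zero during payment 23.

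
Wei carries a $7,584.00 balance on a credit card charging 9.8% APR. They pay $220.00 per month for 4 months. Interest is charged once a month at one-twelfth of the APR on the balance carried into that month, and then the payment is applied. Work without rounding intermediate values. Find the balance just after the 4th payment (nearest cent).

Monthly rate r = 9.8%/12 = 0.816667% = 0.00816667.
Each month: B ← B·(1+r) − $220.00.
Month 1: interest $61.94; balance after payment $7,425.94.
Month 2: interest $60.65; balance after payment $7,266.58.
Month 3: interest $59.34; balance after payment $7,105.92.
Month 4: interest $58.03; balance after payment $6,943.96.

$6,943.96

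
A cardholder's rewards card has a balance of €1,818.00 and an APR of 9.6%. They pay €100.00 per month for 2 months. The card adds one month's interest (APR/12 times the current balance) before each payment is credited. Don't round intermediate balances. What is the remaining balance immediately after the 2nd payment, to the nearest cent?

Monthly rate r = 9.6%/12 = 0.8% = 0.008.
Each month: B ← B·(1+r) − €100.00.
Month 1: interest €14.54; balance after payment €1,732.54.
Month 2: interest €13.86; balance after payment €1,646.40.

€1,646.40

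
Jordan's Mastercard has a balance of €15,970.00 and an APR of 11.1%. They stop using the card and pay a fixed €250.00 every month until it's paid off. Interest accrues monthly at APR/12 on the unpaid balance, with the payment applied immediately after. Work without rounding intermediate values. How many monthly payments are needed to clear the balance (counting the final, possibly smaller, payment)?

Monthly rate r = 11.1%/12 = 0.925% = 0.00925.
Recurrence: B ← B·(1+r) − €250.00.
Month 1: interest €147.72; balance after payment €15,867.72.
Month 2: interest €146.78; balance after payment €15,764.50.
Closed form: n = −ln(1 − rB₀/P)/ln(1+r) = −ln(0.40911)/ln(1.00925) ≈ 97.070, so the balance reaches zero during payment 98.

98 payments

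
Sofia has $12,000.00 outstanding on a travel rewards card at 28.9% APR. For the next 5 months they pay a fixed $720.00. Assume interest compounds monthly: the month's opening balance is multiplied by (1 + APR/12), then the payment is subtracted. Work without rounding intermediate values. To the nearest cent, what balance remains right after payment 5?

Monthly rate r = 28.9%/12 = 2.40833% = 0.0240833.
Each month: B ← B·(1+r) − $720.00.
Month 1: interest $289.00; balance after payment $11,569.00.
Month 2: interest $278.62; balance after payment $11,127.62.
Month 3: interest $267.99; balance after payment $10,675.61.
Month 4: interest $257.10; balance after payment $10,212.71.
Month 5: interest $245.96; balance after payment $9,738.67.

$9,738.67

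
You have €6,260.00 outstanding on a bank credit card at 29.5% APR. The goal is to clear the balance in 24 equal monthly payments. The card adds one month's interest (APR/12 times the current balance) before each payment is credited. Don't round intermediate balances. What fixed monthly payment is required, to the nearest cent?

€348.41

Monthly rate r = 29.5%/12 = 2.45833% = 0.0245833.
Level-payment amortization: P = B₀·r / (1 − (1+r)^(−n)) = 6260.00·0.0245833 / (1 − 1.02458^(−24)).
Denominator 1 − (1+r)^(−24) = 0.441703235.
P = 153.892 / 0.441703235 ≈ 348.41.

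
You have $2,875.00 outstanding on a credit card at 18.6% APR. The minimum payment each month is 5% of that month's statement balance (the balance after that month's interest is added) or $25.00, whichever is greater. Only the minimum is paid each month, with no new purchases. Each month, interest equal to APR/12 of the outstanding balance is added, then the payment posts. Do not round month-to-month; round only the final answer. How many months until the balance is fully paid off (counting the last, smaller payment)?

73 months

Monthly rate r = 18.6%/12 = 1.55% = 0.0155.
While 5% of the post-interest balance exceeds $25.00, each month B ← (B·(1+r))·(1 − 0.05), i.e. B shrinks by the factor (1+r)·0.95 = 0.96473.
This holds for months 1–50. Entering month 51 the balance is $477.33; 5% of the post-interest balance is now below $25.00, so the flat $25.00 minimum applies from here.
From month 51 a fixed $25.00 at rate r clears $477.33 in 23 more payments. Total: 50 + 23 = 73 months.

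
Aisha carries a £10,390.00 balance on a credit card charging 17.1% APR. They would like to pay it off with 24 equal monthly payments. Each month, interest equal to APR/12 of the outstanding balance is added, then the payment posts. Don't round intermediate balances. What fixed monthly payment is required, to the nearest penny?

Monthly rate r = 17.1%/12 = 1.425% = 0.01425.
Level-payment amortization: P = B₀·r / (1 − (1+r)^(−n)) = 10390.00·0.01425 / (1 − 1.01425^(−24)).
Denominator 1 − (1+r)^(−24) = 0.287935053.
P = 148.058 / 0.287935053 ≈ 514.20.

£514.20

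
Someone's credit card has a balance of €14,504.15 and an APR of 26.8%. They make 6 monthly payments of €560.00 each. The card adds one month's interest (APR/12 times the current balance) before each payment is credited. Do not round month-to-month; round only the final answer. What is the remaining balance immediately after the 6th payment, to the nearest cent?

Monthly rate r = 26.8%/12 = 2.23333% = 0.0223333.
Each month: B ← B·(1+r) − €560.00.
Month 1: interest €323.93; balance after payment €14,268.08.
Month 2: interest €318.65; balance after payment €14,026.73.
Month 3: interest €313.26; balance after payment €13,779.99.
Month 4: interest €307.75; balance after payment €13,527.75.
Month 5: interest €302.12; balance after payment €13,269.87.
Month 6: interest €296.36; balance after payment €13,006.23.

€13,006.23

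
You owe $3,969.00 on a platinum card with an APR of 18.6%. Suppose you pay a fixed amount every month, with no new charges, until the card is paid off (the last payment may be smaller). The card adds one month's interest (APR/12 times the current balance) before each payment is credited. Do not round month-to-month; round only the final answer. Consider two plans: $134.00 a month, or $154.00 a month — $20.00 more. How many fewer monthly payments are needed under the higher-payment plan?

Monthly rate r = 18.6%/12 = 1.55% = 0.0155.
At $134.00/mo: n = ⌈−ln(1 − rB₀/P)/ln(1+r)⌉ = 40 payments (last $127.76); total interest = total paid − $3,969.00 = $1,384.76.
At $154.00/mo: 34 payments (last $23.97); total interest $1,136.97.
Payments saved = 40 − 34 = 6.

6 fewer payments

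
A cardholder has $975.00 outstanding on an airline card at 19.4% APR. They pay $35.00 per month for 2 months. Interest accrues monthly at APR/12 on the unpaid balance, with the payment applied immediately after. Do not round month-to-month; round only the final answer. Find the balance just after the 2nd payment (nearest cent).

Monthly rate r = 19.4%/12 = 1.61667% = 0.0161667.
Each month: B ← B·(1+r) − $35.00.
Month 1: interest $15.76; balance after payment $955.76.
Month 2: interest $15.45; balance after payment $936.21.

$936.21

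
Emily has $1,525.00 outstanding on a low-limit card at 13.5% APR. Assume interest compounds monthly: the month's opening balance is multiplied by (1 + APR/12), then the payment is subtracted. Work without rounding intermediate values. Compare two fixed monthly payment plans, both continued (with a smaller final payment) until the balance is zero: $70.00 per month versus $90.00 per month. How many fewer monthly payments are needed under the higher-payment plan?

Monthly rate r = 13.5%/12 = 1.125% = 0.01125.
At $70.00/mo: n = ⌈−ln(1 − rB₀/P)/ln(1+r)⌉ = 26 payments (last $9.28); total interest = total paid − $1,525.00 = $234.28.
At $90.00/mo: 19 payments (last $81.49); total interest $176.49.
Payments saved = 26 − 19 = 7.

7 fewer payments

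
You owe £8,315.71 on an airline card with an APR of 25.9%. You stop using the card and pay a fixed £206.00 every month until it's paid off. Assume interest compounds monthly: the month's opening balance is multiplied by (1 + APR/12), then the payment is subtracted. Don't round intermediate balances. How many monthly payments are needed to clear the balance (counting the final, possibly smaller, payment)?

Monthly rate r = 25.9%/12 = 2.15833% = 0.0215833.
Recurrence: B ← B·(1+r) − £206.00.
Month 1: interest £179.48; balance after payment £8,289.19.
Month 2: interest £178.91; balance after payment £8,262.10.
Closed form: n = −ln(1 − rB₀/P)/ln(1+r) = −ln(0.12873)/ln(1.02158) ≈ 96.002, so the balance reaches zero during payment 97.

97 payments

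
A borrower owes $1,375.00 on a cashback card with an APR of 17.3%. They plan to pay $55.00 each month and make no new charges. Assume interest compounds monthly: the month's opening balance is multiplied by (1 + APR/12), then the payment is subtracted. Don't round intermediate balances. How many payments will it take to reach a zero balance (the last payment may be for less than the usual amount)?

32 months

Monthly rate r = 17.3%/12 = 1.44167% = 0.0144167.
Recurrence: B ← B·(1+r) − $55.00.
Month 1: interest $19.82; balance after payment $1,339.82.
Month 2: interest $19.32; balance after payment $1,304.14.
Closed form: n = −ln(1 − rB₀/P)/ln(1+r) = −ln(0.63958)/ln(1.01442) ≈ 31.224, so the balance reaches zero during payment 32.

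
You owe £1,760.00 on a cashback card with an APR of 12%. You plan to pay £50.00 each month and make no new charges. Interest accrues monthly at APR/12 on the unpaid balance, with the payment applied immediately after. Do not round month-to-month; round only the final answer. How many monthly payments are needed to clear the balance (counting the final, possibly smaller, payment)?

Monthly rate r = 12%/12 = 1% = 0.01.
Recurrence: B ← B·(1+r) − £50.00.
Month 1: interest £17.60; balance after payment £1,727.60.
Month 2: interest £17.28; balance after payment £1,694.88.
Closed form: n = −ln(1 − rB₀/P)/ln(1+r) = −ln(0.648)/ln(1.01) ≈ 43.603, so the balance reaches zero during payment 44.

44 months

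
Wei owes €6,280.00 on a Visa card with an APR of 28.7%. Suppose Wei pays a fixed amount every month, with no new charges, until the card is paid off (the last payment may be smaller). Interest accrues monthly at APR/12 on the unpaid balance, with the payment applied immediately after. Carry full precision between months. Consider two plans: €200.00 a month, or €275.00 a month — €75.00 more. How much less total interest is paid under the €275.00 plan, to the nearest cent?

Monthly rate r = 28.7%/12 = 2.39167% = 0.0239167.
At €200.00/mo: n = ⌈−ln(1 − rB₀/P)/ln(1+r)⌉ = 59 payments (last €164.49); total interest = total paid − €6,280.00 = €5,484.49.
At €275.00/mo: 34 payments (last €117.99); total interest €2,912.99.
Interest saved = €5,484.49 − €2,912.99 = €2,571.50.

€2,571.50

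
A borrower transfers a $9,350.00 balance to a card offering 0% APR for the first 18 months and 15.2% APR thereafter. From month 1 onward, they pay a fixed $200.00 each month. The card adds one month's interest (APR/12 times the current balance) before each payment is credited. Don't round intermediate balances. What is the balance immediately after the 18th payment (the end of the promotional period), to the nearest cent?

Promo months 1–18 at r₀ = 0%/12 = 0; months 19+ at r₁ = 15.2%/12 = 0.0126667.
After month 18 (no interest yet): B = $9,350.00 − 18·$200.00 = $5,750.00.

$5,750.00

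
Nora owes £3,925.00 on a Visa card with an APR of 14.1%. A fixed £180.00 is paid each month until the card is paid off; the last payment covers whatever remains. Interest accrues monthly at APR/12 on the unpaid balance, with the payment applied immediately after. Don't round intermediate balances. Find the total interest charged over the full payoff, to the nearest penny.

Monthly rate r = 14.1%/12 = 1.175% = 0.01175.
Payoff takes n = ⌈−ln(1 − rB₀/P)/ln(1+r)⌉ = ⌈25.340⌉ = 26 payments; the last is £61.35.
Total paid = 25·£180.00 + £61.35 = £4,561.35.
Total interest = total paid − principal = £4,561.35 − £3,925.00 = £636.35.

£636.35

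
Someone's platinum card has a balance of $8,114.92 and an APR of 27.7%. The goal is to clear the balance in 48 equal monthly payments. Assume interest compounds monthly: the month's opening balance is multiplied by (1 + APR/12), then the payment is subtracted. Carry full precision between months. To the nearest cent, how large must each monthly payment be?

Monthly rate r = 27.7%/12 = 2.30833% = 0.0230833.
Level-payment amortization: P = B₀·r / (1 − (1+r)^(−n)) = 8114.92·0.0230833 / (1 − 1.02308^(−48)).
Denominator 1 − (1+r)^(−48) = 0.665595949.
P = 187.319 / 0.665595949 ≈ 281.43.

$281.43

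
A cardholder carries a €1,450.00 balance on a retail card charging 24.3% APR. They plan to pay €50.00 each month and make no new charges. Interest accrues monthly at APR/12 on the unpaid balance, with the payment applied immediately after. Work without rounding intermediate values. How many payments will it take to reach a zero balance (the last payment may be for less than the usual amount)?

45 payments

Monthly rate r = 24.3%/12 = 2.025% = 0.02025.
Recurrence: B ← B·(1+r) − €50.00.
Month 1: interest €29.36; balance after payment €1,429.36.
Month 2: interest €28.94; balance after payment €1,408.31.
Closed form: n = −ln(1 − rB₀/P)/ln(1+r) = −ln(0.41275)/ln(1.02025) ≈ 44.140, so the balance reaches zero during payment 45.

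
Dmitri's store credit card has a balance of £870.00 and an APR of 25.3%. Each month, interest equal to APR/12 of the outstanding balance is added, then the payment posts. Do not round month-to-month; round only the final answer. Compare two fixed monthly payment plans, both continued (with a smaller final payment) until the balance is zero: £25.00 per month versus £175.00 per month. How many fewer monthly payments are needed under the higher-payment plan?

58 fewer payments

Monthly rate r = 25.3%/12 = 2.10833% = 0.0210833.
At £25.00/mo: n = ⌈−ln(1 − rB₀/P)/ln(1+r)⌉ = 64 payments (last £10.48); total interest = total paid − £870.00 = £715.48.
At £175.00/mo: 6 payments (last £54.10); total interest £59.10.
Payments saved = 64 − 6 = 58.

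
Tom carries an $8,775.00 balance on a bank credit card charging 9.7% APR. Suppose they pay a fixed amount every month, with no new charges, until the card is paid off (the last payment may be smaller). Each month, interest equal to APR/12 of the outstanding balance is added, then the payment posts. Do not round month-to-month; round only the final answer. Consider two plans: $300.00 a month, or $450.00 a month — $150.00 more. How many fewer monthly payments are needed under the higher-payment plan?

12 fewer payments

Monthly rate r = 9.7%/12 = 0.808333% = 0.00808333.
At $300.00/mo: n = ⌈−ln(1 − rB₀/P)/ln(1+r)⌉ = 34 payments (last $152.43); total interest = total paid − $8,775.00 = $1,277.43.
At $450.00/mo: 22 payments (last $138.02); total interest $813.02.
Payments saved = 34 − 22 = 12.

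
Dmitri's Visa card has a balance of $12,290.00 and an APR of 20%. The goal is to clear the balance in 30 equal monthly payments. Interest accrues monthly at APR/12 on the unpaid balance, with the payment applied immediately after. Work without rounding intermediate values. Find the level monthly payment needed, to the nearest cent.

$523.92

Monthly rate r = 20%/12 = 1.66667% = 0.0166667.
Level-payment amortization: P = B₀·r / (1 − (1+r)^(−n)) = 12290.00·0.0166667 / (1 − 1.01667^(−30)).
Denominator 1 − (1+r)^(−30) = 0.390964706.
P = 204.833 / 0.390964706 ≈ 523.92.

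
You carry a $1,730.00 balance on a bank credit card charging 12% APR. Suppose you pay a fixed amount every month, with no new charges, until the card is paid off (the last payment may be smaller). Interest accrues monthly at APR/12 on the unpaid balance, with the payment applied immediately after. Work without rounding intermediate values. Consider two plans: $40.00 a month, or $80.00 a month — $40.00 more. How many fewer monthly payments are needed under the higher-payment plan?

Monthly rate r = 12%/12 = 1% = 0.01.
At $40.00/mo: n = ⌈−ln(1 − rB₀/P)/ln(1+r)⌉ = 57 payments (last $37.38); total interest = total paid − $1,730.00 = $547.38.
At $80.00/mo: 25 payments (last $39.15); total interest $229.15.
Payments saved = 57 − 25 = 32.

32 fewer payments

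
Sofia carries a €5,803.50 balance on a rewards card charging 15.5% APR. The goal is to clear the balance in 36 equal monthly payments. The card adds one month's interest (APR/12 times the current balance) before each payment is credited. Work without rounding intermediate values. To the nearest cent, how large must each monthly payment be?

Monthly rate r = 15.5%/12 = 1.29167% = 0.0129167.
Level-payment amortization: P = B₀·r / (1 − (1+r)^(−n)) = 5803.50·0.0129167 / (1 − 1.01292^(−36)).
Denominator 1 − (1+r)^(−36) = 0.369991827.
P = 74.9619 / 0.369991827 ≈ 202.60.

€202.60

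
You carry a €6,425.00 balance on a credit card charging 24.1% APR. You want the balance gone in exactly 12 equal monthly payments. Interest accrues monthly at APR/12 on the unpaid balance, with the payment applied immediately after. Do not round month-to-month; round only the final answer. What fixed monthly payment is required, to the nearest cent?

Monthly rate r = 24.1%/12 = 2.00833% = 0.0200833.
Level-payment amortization: P = B₀·r / (1 − (1+r)^(−n)) = 6425.00·0.0200833 / (1 − 1.02008^(−12)).
Denominator 1 − (1+r)^(−12) = 0.212279447.
P = 129.035 / 0.212279447 ≈ 607.86.

€607.86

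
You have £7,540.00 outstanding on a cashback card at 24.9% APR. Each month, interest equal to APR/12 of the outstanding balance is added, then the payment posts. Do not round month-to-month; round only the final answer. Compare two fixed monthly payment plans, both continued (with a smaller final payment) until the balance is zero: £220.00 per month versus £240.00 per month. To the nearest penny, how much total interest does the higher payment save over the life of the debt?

£971.49

Monthly rate r = 24.9%/12 = 2.075% = 0.02075.
At £220.00/mo: n = ⌈−ln(1 − rB₀/P)/ln(1+r)⌉ = 61 payments (last £103.61); total interest = total paid − £7,540.00 = £5,763.61.
At £240.00/mo: 52 payments (last £92.12); total interest £4,792.12.
Interest saved = £5,763.61 − £4,792.12 = £971.49.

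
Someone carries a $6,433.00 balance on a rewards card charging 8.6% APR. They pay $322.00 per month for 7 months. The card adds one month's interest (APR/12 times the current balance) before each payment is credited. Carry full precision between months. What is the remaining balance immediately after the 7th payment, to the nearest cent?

$4,459.70

Monthly rate r = 8.6%/12 = 0.716667% = 0.00716667.
Each month: B ← B·(1+r) − $322.00.
Month 1: interest $46.10; balance after payment $6,157.10.
Month 2: interest $44.13; balance after payment $5,879.23.
Month 3: interest $42.13; balance after payment $5,599.36.
Month 4: interest $40.13; balance after payment $5,317.49.
Month 5: interest $38.11; balance after payment $5,033.60.
Month 6: interest $36.07; balance after payment $4,747.68.
Month 7: interest $34.03; balance after payment $4,459.70.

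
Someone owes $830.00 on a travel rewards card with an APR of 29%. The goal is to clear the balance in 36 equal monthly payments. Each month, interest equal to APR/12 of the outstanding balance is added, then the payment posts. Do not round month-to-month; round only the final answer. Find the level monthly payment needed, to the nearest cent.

Monthly rate r = 29%/12 = 2.41667% = 0.0241667.
Level-payment amortization: P = B₀·r / (1 − (1+r)^(−n)) = 830.00·0.0241667 / (1 − 1.02417^(−36)).
Denominator 1 − (1+r)^(−36) = 0.576691417.
P = 20.0583 / 0.576691417 ≈ 34.78.

$34.78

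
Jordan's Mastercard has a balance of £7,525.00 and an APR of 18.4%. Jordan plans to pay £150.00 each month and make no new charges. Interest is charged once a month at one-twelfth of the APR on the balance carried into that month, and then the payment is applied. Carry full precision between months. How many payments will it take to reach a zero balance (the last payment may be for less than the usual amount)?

Monthly rate r = 18.4%/12 = 1.53333% = 0.0153333.
Recurrence: B ← B·(1+r) − £150.00.
Month 1: interest £115.38; balance after payment £7,490.38.
Month 2: interest £114.85; balance after payment £7,455.24.
Closed form: n = −ln(1 − rB₀/P)/ln(1+r) = −ln(0.23078)/ln(1.01533) ≈ 96.360, so the balance reaches zero during payment 97.

97 months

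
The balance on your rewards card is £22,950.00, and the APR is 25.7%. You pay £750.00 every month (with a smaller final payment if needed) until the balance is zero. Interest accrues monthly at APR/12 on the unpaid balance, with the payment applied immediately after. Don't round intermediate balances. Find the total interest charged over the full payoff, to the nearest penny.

£14,753.24

Monthly rate r = 25.7%/12 = 2.14167% = 0.0214167.
Payoff takes n = ⌈−ln(1 − rB₀/P)/ln(1+r)⌉ = ⌈50.269⌉ = 51 payments; the last is £203.24.
Total paid = 50·£750.00 + £203.24 = £37,703.24.
Total interest = total paid − principal = £37,703.24 − £22,950.00 = £14,753.24.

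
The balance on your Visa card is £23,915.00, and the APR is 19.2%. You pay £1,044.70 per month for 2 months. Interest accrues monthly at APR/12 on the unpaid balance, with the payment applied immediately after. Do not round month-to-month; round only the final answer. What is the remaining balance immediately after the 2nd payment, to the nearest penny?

Monthly rate r = 19.2%/12 = 1.6% = 0.016.
Each month: B ← B·(1+r) − £1,044.70.
Month 1: interest £382.64; balance after payment £23,252.94.
Month 2: interest £372.05; balance after payment £22,580.29.

£22,580.29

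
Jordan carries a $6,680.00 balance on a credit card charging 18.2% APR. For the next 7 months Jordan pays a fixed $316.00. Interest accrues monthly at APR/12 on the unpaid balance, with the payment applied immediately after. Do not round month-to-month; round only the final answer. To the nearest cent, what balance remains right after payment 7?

Monthly rate r = 18.2%/12 = 1.51667% = 0.0151667.
Each month: B ← B·(1+r) − $316.00.
Month 1: interest $101.31; balance after payment $6,465.31.
Month 2: interest $98.06; balance after payment $6,247.37.
Month 3: interest $94.75; balance after payment $6,026.12.
Month 4: interest $91.40; balance after payment $5,801.52.
Month 5: interest $87.99; balance after payment $5,573.51.
Month 6: interest $84.53; balance after payment $5,342.04.
Month 7: interest $81.02; balance after payment $5,107.06.

$5,107.06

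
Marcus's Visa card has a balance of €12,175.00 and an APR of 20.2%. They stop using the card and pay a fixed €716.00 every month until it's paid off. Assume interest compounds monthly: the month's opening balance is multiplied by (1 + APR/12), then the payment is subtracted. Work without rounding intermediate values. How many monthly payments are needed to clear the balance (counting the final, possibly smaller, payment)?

Monthly rate r = 20.2%/12 = 1.68333% = 0.0168333.
Recurrence: B ← B·(1+r) − €716.00.
Month 1: interest €204.95; balance after payment €11,663.95.
Month 2: interest €196.34; balance after payment €11,144.29.
Closed form: n = −ln(1 − rB₀/P)/ln(1+r) = −ln(0.71376)/ln(1.01683) ≈ 20.200, so the balance reaches zero during payment 21.

21 payments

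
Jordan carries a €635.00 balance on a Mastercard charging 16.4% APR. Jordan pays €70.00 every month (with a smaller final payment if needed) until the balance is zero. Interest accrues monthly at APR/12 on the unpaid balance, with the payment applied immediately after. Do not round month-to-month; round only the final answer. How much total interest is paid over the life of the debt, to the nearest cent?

€47.66

Monthly rate r = 16.4%/12 = 1.36667% = 0.0136667.
Payoff takes n = ⌈−ln(1 − rB₀/P)/ln(1+r)⌉ = ⌈9.751⌉ = 10 payments; the last is €52.66.
Total paid = 9·€70.00 + €52.66 = €682.66.
Total interest = total paid − principal = €682.66 − €635.00 = €47.66.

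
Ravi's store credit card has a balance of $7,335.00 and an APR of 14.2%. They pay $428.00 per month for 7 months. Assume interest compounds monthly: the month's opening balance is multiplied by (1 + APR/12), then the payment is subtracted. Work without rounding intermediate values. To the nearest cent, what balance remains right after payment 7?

$4,860.10

Monthly rate r = 14.2%/12 = 1.18333% = 0.0118333.
Each month: B ← B·(1+r) − $428.00.
Month 1: interest $86.80; balance after payment $6,993.80.
Month 2: interest $82.76; balance after payment $6,648.56.
Month 3: interest $78.67; balance after payment $6,299.23.
Month 4: interest $74.54; balance after payment $5,945.77.
Month 5: interest $70.36; balance after payment $5,588.13.
Month 6: interest $66.13; balance after payment $5,226.26.
Month 7: interest $61.84; balance after payment $4,860.10.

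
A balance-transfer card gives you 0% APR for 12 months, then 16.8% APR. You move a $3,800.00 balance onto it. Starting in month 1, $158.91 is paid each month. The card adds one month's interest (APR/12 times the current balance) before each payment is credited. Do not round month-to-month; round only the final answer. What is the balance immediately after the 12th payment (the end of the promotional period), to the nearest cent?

Promo months 1–12 at r₀ = 0%/12 = 0; months 13+ at r₁ = 16.8%/12 = 0.014.
After month 12 (no interest yet): B = $3,800.00 − 12·$158.91 = $1,893.08.

$1,893.08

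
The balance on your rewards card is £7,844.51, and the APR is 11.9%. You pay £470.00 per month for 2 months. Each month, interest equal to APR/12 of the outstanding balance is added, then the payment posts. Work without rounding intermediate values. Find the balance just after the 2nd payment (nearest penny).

£7,056.20

Monthly rate r = 11.9%/12 = 0.991667% = 0.00991667.
Each month: B ← B·(1+r) − £470.00.
Month 1: interest £77.79; balance after payment £7,452.30.
Month 2: interest £73.90; balance after payment £7,056.20.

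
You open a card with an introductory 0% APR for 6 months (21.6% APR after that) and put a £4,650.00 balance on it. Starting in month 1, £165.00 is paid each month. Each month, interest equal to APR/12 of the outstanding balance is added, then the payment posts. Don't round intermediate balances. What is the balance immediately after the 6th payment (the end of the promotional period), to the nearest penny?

£3,660.00

Promo months 1–6 at r₀ = 0%/12 = 0; months 7+ at r₁ = 21.6%/12 = 0.018.
After month 6 (no interest yet): B = £4,650.00 − 6·£165.00 = £3,660.00.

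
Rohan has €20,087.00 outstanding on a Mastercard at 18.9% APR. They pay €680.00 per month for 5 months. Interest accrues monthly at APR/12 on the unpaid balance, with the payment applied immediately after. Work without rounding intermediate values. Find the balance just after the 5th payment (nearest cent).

Monthly rate r = 18.9%/12 = 1.575% = 0.01575.
Each month: B ← B·(1+r) − €680.00.
Month 1: interest €316.37; balance after payment €19,723.37.
Month 2: interest €310.64; balance after payment €19,354.01.
Month 3: interest €304.83; balance after payment €18,978.84.
Month 4: interest €298.92; balance after payment €18,597.76.
Month 5: interest €292.91; balance after payment €18,210.67.

€18,210.67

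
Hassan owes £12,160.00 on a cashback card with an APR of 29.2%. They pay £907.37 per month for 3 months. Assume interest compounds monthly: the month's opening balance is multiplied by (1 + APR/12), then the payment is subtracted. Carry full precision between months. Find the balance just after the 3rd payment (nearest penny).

Monthly rate r = 29.2%/12 = 2.43333% = 0.0243333.
Each month: B ← B·(1+r) − £907.37.
Month 1: interest £295.89; balance after payment £11,548.52.
Month 2: interest £281.01; balance after payment £10,922.17.
Month 3: interest £265.77; balance after payment £10,280.57.

£10,280.57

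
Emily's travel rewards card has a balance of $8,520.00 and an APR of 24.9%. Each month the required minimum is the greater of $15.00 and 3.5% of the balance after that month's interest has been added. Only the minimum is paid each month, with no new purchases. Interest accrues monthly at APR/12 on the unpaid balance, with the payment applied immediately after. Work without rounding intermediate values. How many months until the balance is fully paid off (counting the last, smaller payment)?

242 months

Monthly rate r = 24.9%/12 = 2.075% = 0.02075.
While 3.5% of the post-interest balance exceeds $15.00, each month B ← (B·(1+r))·(1 − 0.035), i.e. B shrinks by the factor (1+r)·0.965 = 0.98502.
This holds for months 1–200. Entering month 201 the balance is $416.66; 3.5% of the post-interest balance is now below $15.00, so the flat $15.00 minimum applies from here.
From month 201 a fixed $15.00 at rate r clears $416.66 in 42 more payments. Total: 200 + 42 = 242 months.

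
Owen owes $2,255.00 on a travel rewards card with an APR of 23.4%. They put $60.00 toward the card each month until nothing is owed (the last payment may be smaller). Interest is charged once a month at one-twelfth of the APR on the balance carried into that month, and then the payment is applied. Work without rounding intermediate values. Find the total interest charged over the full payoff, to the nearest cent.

Monthly rate r = 23.4%/12 = 1.95% = 0.0195.
Payoff takes n = ⌈−ln(1 − rB₀/P)/ln(1+r)⌉ = ⌈68.352⌉ = 69 payments; the last is $21.26.
Total paid = 68·$60.00 + $21.26 = $4,101.26.
Total interest = total paid − principal = $4,101.26 − $2,255.00 = $1,846.26.

$1,846.26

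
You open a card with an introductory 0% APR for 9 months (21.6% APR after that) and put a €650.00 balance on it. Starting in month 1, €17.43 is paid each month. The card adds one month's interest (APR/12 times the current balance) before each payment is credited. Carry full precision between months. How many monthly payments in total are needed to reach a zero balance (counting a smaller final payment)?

49 months

Promo months 1–9 at r₀ = 0%/12 = 0; months 10+ at r₁ = 21.6%/12 = 0.018.
After month 9 (no interest yet): B = €650.00 − 9·€17.43 = €493.13.
Then at r₁ with €17.43/mo: n₂ = −ln(1 − r₁·B/P)/ln(1+r₁) ≈ 39.90 → 40 more payments.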